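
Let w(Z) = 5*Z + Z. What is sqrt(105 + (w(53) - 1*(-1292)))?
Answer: 7*sqrt(35) ≈ 41.413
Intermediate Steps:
w(Z) = 6*Z
sqrt(105 + (w(53) - 1*(-1292))) = sqrt(105 + (6*53 - 1*(-1292))) = sqrt(105 + (318 + 1292)) = sqrt(105 + 1610) = sqrt(1715) = 7*sqrt(35)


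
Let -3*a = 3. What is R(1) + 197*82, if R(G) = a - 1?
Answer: 16152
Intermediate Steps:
a = -1 (a = -1/3*3 = -1)
R(G) = -2 (R(G) = -1 - 1 = -2)
R(1) + 197*82 = -2 + 197*82 = -2 + 16154 = 16152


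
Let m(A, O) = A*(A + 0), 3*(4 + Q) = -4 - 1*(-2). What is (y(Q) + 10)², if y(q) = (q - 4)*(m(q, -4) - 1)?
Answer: 21086464/729 ≈ 28925.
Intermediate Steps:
Q = -14/3 (Q = -4 + (-4 - 1*(-2))/3 = -4 + (-4 + 2)/3 = -4 + (⅓)*(-2) = -4 - ⅔ = -14/3 ≈ -4.6667)
m(A, O) = A² (m(A, O) = A*A = A²)
y(q) = (-1 + q²)*(-4 + q) (y(q) = (q - 4)*(q² - 1) = (-4 + q)*(-1 + q²) = (-1 + q²)*(-4 + q))
(y(Q) + 10)² = ((4 + (-14/3)³ - 1*(-14/3) - 4*(-14/3)²) + 10)² = ((4 - 2744/27 + 14/3 - 4*196/9) + 10)² = ((4 - 2744/27 + 14/3 - 784/9) + 10)² = (-4862/27 + 10)² = (-4592/27)² = 21086464/729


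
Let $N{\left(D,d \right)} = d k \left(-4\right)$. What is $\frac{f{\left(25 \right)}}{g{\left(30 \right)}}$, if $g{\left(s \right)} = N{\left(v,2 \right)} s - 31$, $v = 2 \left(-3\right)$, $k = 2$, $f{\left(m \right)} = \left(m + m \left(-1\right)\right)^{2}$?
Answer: $0$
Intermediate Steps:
$f{\left(m \right)} = 0$ ($f{\left(m \right)} = \left(m - m\right)^{2} = 0^{2} = 0$)
$v = -6$
$N{\left(D,d \right)} = - 8 d$ ($N{\left(D,d \right)} = d 2 \left(-4\right) = 2 d \left(-4\right) = - 8 d$)
$g{\left(s \right)} = -31 - 16 s$ ($g{\left(s \right)} = \left(-8\right) 2 s - 31 = - 16 s - 31 = -31 - 16 s$)
$\frac{f{\left(25 \right)}}{g{\left(30 \right)}} = \frac{0}{-31 - 480} = \frac{0}{-511} = 0 \left(- \frac{1}{511}\right) = 0$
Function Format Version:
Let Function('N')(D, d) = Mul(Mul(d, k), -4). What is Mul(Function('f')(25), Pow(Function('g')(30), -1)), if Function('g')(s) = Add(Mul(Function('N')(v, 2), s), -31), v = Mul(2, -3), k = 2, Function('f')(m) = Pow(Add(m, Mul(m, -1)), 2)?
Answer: 0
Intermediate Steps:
Function('f')(m) = 0 (Function('f')(m) = Pow(Add(m, Mul(-1, m)), 2) = Pow(0, 2) = 0)
v = -6
Function('N')(D, d) = Mul(-8, d) (Function('N')(D, d) = Mul(Mul(d, 2), -4) = Mul(Mul(2, d), -4) = Mul(-8, d))
Function('g')(s) = Add(-31, Mul(-16, s)) (Function('g')(s) = Add(Mul(Mul(-8, 2), s), -31) = Add(Mul(-16, s), -31) = Add(-31, Mul(-16, s)))
Mul(Function('f')(25), Pow(Function('g')(30), -1)) = Mul(0, Pow(Add(-31, Mul(-16, 30)), -1)) = Mul(0, Pow(Add(-31, -480), -1)) = Mul(0, Pow(-511, -1)) = Mul(0, Rational(-1, 511)) = 0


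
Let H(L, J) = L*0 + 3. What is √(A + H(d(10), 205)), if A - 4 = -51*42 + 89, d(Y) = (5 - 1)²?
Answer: I*√2046 ≈ 45.233*I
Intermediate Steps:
d(Y) = 16 (d(Y) = 4² = 16)
H(L, J) = 3 (H(L, J) = 0 + 3 = 3)
A = -2049 (A = 4 + (-51*42 + 89) = 4 + (-2142 + 89) = 4 - 2053 = -2049)
√(A + H(d(10), 205)) = √(-2049 + 3) = √(-2046) = I*√2046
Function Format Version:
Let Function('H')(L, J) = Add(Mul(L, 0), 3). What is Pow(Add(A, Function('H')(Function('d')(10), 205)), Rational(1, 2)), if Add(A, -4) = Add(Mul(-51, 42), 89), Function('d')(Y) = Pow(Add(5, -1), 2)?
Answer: Mul(I, Pow(2046, Rational(1, 2))) ≈ Mul(45.233, I)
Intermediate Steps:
Function('d')(Y) = 16 (Function('d')(Y) = Pow(4, 2) = 16)
Function('H')(L, J) = 3 (Function('H')(L, J) = Add(0, 3) = 3)
A = -2049 (A = Add(4, Add(Mul(-51, 42), 89)) = Add(4, Add(-2142, 89)) = Add(4, -2053) = -2049)
Pow(Add(A, Function('H')(Function('d')(10), 205)), Rational(1, 2)) = Pow(Add(-2049, 3), Rational(1, 2)) = Pow(-2046, Rational(1, 2)) = Mul(I, Pow(2046, Rational(1, 2)))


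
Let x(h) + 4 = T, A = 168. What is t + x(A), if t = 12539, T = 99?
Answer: 12634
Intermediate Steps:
x(h) = 95 (x(h) = -4 + 99 = 95)
t + x(A) = 12539 + 95 = 12634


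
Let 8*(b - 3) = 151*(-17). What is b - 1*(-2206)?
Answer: 15105/8 ≈ 1888.1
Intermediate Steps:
b = -2543/8 (b = 3 + (151*(-17))/8 = 3 + (⅛)*(-2567) = 3 - 2567/8 = -2543/8 ≈ -317.88)
b - 1*(-2206) = -2543/8 - 1*(-2206) = -2543/8 + 2206 = 15105/8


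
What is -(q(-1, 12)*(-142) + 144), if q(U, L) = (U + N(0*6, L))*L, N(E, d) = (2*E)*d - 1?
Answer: -3552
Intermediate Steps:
N(E, d) = -1 + 2*E*d (N(E, d) = 2*E*d - 1 = -1 + 2*E*d)
q(U, L) = L*(-1 + U) (q(U, L) = (U + (-1 + 2*(0*6)*L))*L = (U + (-1 + 2*0*L))*L = (U + (-1 + 0))*L = (U - 1)*L = (-1 + U)*L = L*(-1 + U))
-(q(-1, 12)*(-142) + 144) = -((12*(-1 - 1))*(-142) + 144) = -((12*(-2))*(-142) + 144) = -(-24*(-142) + 144) = -(3408 + 144) = -1*3552 = -3552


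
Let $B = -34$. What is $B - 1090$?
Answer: $-1124$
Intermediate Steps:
$B - 1090 = -34 - 1090 = -1124$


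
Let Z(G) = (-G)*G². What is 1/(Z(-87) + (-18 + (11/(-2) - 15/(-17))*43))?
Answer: 34/22381739 ≈ 1.5191e-6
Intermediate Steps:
Z(G) = -G³
1/(Z(-87) + (-18 + (11/(-2) - 15/(-17))*43)) = 1/(-1*(-87)³ + (-18 + (11/(-2) - 15/(-17))*43)) = 1/(-1*(-658503) + (-18 + (11*(-½) - 15*(-1/17))*43)) = 1/(658503 + (-18 + (-11/2 + 15/17)*43)) = 1/(658503 + (-18 - 157/34*43)) = 1/(658503 + (-18 - 6751/34)) = 1/(658503 - 7363/34) = 1/(22381739/34) = 34/22381739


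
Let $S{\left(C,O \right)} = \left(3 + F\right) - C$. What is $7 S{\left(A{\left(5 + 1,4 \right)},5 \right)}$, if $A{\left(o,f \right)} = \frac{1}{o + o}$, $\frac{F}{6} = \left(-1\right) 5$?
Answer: $- \frac{2275}{12} \approx -189.58$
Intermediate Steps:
$F = -30$ ($F = 6 \left(\left(-1\right) 5\right) = 6 \left(-5\right) = -30$)
$A{\left(o,f \right)} = \frac{1}{2 o}$
$S{\left(C,O \right)} = -27 - C$ ($S{\left(C,O \right)} = \left(3 - 30\right) - C = -27 - C$)
$7 S{\left(A{\left(5 + 1,4 \right)},5 \right)} = 7 \left(-27 - \frac{1}{2 \left(5 + 1\right)}\right) = 7 \left(-27 - \frac{1}{2 \cdot 6}\right) = 7 \left(-27 - \frac{1}{2} \cdot \frac{1}{6}\right) = 7 \left(-27 - \frac{1}{12}\right) = 7 \left(- \frac{325}{12}\right) = - \frac{2275}{12}$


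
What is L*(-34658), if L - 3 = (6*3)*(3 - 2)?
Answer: -727818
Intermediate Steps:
L = 21 (L = 3 + (6*3)*(3 - 2) = 3 + 18*1 = 3 + 18 = 21)
L*(-34658) = 21*(-34658) = -727818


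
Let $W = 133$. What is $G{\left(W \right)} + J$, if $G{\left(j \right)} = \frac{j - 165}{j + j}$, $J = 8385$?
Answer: $\frac{1115189}{133} \approx 8384.9$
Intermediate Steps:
$G{\left(j \right)} = \frac{-165 + j}{2 j}$
$G{\left(W \right)} + J = \frac{-165 + 133}{2 \cdot 133} + 8385 = \frac{1}{2} \cdot \frac{1}{133} \left(-32\right) + 8385 = - \frac{16}{133} + 8385 = \frac{1115189}{133}$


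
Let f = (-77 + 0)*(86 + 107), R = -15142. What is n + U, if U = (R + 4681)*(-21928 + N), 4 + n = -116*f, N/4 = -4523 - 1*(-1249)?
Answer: 368109936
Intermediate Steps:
f = -14861 (f = -77*193 = -14861)
N = -13096 (N = 4*(-4523 - 1*(-1249)) = 4*(-4523 + 1249) = 4*(-3274) = -13096)
n = 1723872 (n = -4 - 116*(-14861) = -4 + 1723876 = 1723872)
U = 366386064 (U = (-15142 + 4681)*(-21928 - 13096) = -10461*(-35024) = 366386064)
n + U = 1723872 + 366386064 = 368109936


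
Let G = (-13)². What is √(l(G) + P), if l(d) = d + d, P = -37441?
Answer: I*√37103 ≈ 192.62*I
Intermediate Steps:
G = 169
l(d) = 2*d
√(l(G) + P) = √(2*169 - 37441) = √(338 - 37441) = √(-37103) = I*√37103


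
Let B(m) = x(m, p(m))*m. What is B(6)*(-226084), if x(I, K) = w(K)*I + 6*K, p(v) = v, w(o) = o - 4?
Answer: -65112192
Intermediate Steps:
w(o) = -4 + o
x(I, K) = 6*K + I*(-4 + K) (x(I, K) = (-4 + K)*I + 6*K = I*(-4 + K) + 6*K = 6*K + I*(-4 + K))
B(m) = m*(6*m + m*(-4 + m)) (B(m) = (6*m + m*(-4 + m))*m = m*(6*m + m*(-4 + m)))
B(6)*(-226084) = (6²*(2 + 6))*(-226084) = (36*8)*(-226084) = 288*(-226084) = -65112192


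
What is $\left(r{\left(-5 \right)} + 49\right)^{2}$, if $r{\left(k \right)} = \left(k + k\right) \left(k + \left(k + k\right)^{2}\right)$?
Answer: $811801$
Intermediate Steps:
$r{\left(k \right)} = 2 k \left(k + 4 k^{2}\right)$ ($r{\left(k \right)} = 2 k \left(k + \left(2 k\right)^{2}\right) = 2 k \left(k + 4 k^{2}\right)$)
$\left(r{\left(-5 \right)} + 49\right)^{2} = \left(\left(-5\right)^{2} \left(2 + 8 \left(-5\right)\right) + 49\right)^{2} = \left(25 \left(2 - 40\right) + 49\right)^{2} = \left(25 \left(-38\right) + 49\right)^{2} = \left(-950 + 49\right)^{2} = \left(-901\right)^{2} = 811801$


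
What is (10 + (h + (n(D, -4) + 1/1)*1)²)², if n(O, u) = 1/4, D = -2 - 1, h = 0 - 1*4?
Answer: 78961/256 ≈ 308.44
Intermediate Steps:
h = -4 (h = 0 - 4 = -4)
D = -3
n(O, u) = ¼
(10 + (h + (n(D, -4) + 1/1)*1)²)² = (10 + (-4 + (¼ + 1/1)*1)²)² = (10 + (-4 + (¼ + 1)*1)²)² = (10 + (-4 + (5/4)*1)²)² = (10 + (-4 + 5/4)²)² = (10 + (-11/4)²)² = (10 + 121/16)² = (281/16)² = 78961/256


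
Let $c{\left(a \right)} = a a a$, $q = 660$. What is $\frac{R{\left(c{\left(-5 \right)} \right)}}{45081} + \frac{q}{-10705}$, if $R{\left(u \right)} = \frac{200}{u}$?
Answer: $- \frac{29770588}{482592105} \approx -0.061689$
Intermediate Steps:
$c{\left(a \right)} = a^{3}$ ($c{\left(a \right)} = a^{2} a = a^{3}$)
$\frac{R{\left(c{\left(-5 \right)} \right)}}{45081} + \frac{q}{-10705} = \frac{200 \frac{1}{\left(-5\right)^{3}}}{45081} + \frac{660}{-10705} = \frac{200}{-125} \cdot \frac{1}{45081} + 660 \left(- \frac{1}{10705}\right) = 200 \left(- \frac{1}{125}\right) \frac{1}{45081} - \frac{132}{2141} = \left(- \frac{8}{5}\right) \frac{1}{45081} - \frac{132}{2141} = - \frac{8}{225405} - \frac{132}{2141} = - \frac{29770588}{482592105}$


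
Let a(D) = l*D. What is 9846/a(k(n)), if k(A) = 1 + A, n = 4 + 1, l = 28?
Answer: 1641/28 ≈ 58.607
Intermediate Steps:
n = 5
a(D) = 28*D
9846/a(k(n)) = 9846/((28*(1 + 5))) = 9846/((28*6)) = 9846/168 = 9846*(1/168) = 1641/28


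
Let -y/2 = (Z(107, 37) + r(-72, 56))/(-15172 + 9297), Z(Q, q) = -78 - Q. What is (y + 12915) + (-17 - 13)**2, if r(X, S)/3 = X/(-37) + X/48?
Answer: 3003022034/217375 ≈ 13815.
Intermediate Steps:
r(X, S) = -11*X/592 (r(X, S) = 3*(X/(-37) + X/48) = 3*(X*(-1/37) + X*(1/48)) = 3*(-X/37 + X/48) = 3*(-11*X/1776) = -11*X/592)
y = -13591/217375 (y = -2*((-78 - 1*107) - 11/592*(-72))/(-15172 + 9297) = -2*((-78 - 107) + 99/74)/(-5875) = -2*(-185 + 99/74)*(-1)/5875 = -(-13591)*(-1)/(37*5875) = -2*13591/434750 = -13591/217375 ≈ -0.062523)
(y + 12915) + (-17 - 13)**2 = (-13591/217375 + 12915) + (-17 - 13)**2 = 2807384534/217375 + (-30)**2 = 2807384534/217375 + 900 = 3003022034/217375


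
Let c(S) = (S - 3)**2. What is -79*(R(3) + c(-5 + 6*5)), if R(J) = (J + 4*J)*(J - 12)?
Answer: -27571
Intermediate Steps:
c(S) = (-3 + S)**2
R(J) = 5*J*(-12 + J) (R(J) = (5*J)*(-12 + J) = 5*J*(-12 + J))
-79*(R(3) + c(-5 + 6*5)) = -79*(5*3*(-12 + 3) + (-3 + (-5 + 6*5))**2) = -79*(5*3*(-9) + (-3 + (-5 + 30))**2) = -79*(-135 + (-3 + 25)**2) = -79*(-135 + 22**2) = -79*(-135 + 484) = -79*349 = -27571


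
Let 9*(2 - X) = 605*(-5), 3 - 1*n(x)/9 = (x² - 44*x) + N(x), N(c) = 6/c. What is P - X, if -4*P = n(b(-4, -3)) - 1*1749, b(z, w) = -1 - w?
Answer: -3235/36 ≈ -89.861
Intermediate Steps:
n(x) = 27 - 54/x - 9*x² + 396*x (n(x) = 27 - 9*((x² - 44*x) + 6/x) = 27 - 9*(x² - 44*x + 6/x) = 27 + (-54/x - 9*x² + 396*x) = 27 - 54/x - 9*x² + 396*x)
P = 993/4 (P = -((27 - 54/(-1 - 1*(-3)) - 9*(-1 - 1*(-3))² + 396*(-1 - 1*(-3))) - 1*1749)/4 = -((27 - 54/(-1 + 3) - 9*(-1 + 3)² + 396*(-1 + 3)) - 1749)/4 = -((27 - 54/2 - 9*2² + 396*2) - 1749)/4 = -((27 - 54*½ - 9*4 + 792) - 1749)/4 = -((27 - 27 - 36 + 792) - 1749)/4 = -(756 - 1749)/4 = -¼*(-993) = 993/4 ≈ 248.25)
X = 3043/9 (X = 2 - 605*(-5)/9 = 2 - ⅑*(-3025) = 2 + 3025/9 = 3043/9 ≈ 338.11)
P - X = 993/4 - 1*3043/9 = 993/4 - 3043/9 = -3235/36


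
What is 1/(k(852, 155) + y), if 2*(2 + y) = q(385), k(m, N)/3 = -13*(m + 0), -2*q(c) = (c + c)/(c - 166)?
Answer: -438/14555125 ≈ -3.0092e-5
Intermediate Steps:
q(c) = -c/(-166 + c) (q(c) = -(c + c)/(2*(c - 166)) = -2*c/(2*(-166 + c)) = -c/(-166 + c))
k(m, N) = -39*m (k(m, N) = 3*(-13*(m + 0)) = 3*(-13*m) = -39*m)
y = -1261/438 (y = -2 + (-1*385/(-166 + 385))/2 = -2 + (-1*385/219)/2 = -2 + (-1*385*1/219)/2 = -2 + (1/2)*(-385/219) = -2 - 385/438 = -1261/438 ≈ -2.8790)
1/(k(852, 155) + y) = 1/(-39*852 - 1261/438) = 1/(-33228 - 1261/438) = 1/(-14555125/438) = -438/14555125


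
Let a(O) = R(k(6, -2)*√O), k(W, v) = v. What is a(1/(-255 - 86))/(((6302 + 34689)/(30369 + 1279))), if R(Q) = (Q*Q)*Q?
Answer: 253184*I*√341/4766474471 ≈ 0.00098088*I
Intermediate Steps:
R(Q) = Q³ (R(Q) = Q²*Q = Q³)
a(O) = -8*O^(3/2) (a(O) = (-2*√O)³ = -8*O^(3/2))
a(1/(-255 - 86))/(((6302 + 34689)/(30369 + 1279))) = (-8*(-I*√341/116281))/(((6302 + 34689)/(30369 + 1279))) = (-8*(-I*√341/116281))/((40991/31648)) = (-(-8)*I*√341/116281)/((40991*(1/31648))) = (-(-8)*I*√341/116281)/(40991/31648) = (8*I*√341/116281)*(31648/40991) = 253184*I*√341/4766474471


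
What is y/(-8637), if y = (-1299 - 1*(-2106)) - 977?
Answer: 170/8637 ≈ 0.019683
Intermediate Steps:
y = -170 (y = (-1299 + 2106) - 977 = 807 - 977 = -170)
y/(-8637) = -170/(-8637) = -170*(-1/8637) = 170/8637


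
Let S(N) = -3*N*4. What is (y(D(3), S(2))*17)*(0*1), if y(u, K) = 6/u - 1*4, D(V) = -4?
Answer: 0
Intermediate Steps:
S(N) = -12*N
y(u, K) = -4 + 6/u (y(u, K) = 6/u - 4 = -4 + 6/u)
(y(D(3), S(2))*17)*(0*1) = ((-4 + 6/(-4))*17)*(0*1) = ((-4 + 6*(-1/4))*17)*0 = ((-4 - 3/2)*17)*0 = -11/2*17*0 = -187/2*0 = 0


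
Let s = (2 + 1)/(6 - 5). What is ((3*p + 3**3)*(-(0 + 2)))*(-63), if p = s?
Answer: 4536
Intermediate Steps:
s = 3 (s = 3/1 = 3*1 = 3)
p = 3
((3*p + 3**3)*(-(0 + 2)))*(-63) = ((3*3 + 3**3)*(-(0 + 2)))*(-63) = ((9 + 27)*(-1*2))*(-63) = (36*(-2))*(-63) = -72*(-63) = 4536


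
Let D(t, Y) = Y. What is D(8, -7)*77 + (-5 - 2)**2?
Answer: -490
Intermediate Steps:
D(8, -7)*77 + (-5 - 2)**2 = -7*77 + (-5 - 2)**2 = -539 + (-7)**2 = -539 + 49 = -490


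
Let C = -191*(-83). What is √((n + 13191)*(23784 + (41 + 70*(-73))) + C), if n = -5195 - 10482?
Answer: 17*I*√160933 ≈ 6819.8*I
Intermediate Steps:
C = 15853
n = -15677
√((n + 13191)*(23784 + (41 + 70*(-73))) + C) = √((-15677 + 13191)*(23784 + (41 + 70*(-73))) + 15853) = √(-2486*(23784 + (41 - 5110)) + 15853) = √(-2486*(23784 - 5069) + 15853) = √(-2486*18715 + 15853) = √(-46525490 + 15853) = √(-46509637) = 17*I*√160933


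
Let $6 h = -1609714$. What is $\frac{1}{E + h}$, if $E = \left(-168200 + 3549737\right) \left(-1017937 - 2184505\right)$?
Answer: $- \frac{3}{32487529144919} \approx -9.2343 \cdot 10^{-14}$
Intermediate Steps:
$h = - \frac{804857}{3}$ ($h = \frac{1}{6} \left(-1609714\right) = - \frac{804857}{3} \approx -2.6829 \cdot 10^{5}$)
$E = -10829176113354$ ($E = 3381537 \left(-3202442\right) = -10829176113354$)
$\frac{1}{E + h} = \frac{1}{-10829176113354 - \frac{804857}{3}} = \frac{1}{- \frac{32487529144919}{3}} = - \frac{3}{32487529144919}$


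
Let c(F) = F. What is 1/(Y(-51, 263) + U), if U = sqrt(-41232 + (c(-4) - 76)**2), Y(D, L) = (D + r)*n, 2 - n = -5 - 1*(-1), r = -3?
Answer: -81/34952 - I*sqrt(2177)/34952 ≈ -0.0023175 - 0.0013349*I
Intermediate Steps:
n = 6 (n = 2 - (-5 - 1*(-1)) = 2 - (-5 + 1) = 2 - 1*(-4) = 2 + 4 = 6)
Y(D, L) = -18 + 6*D (Y(D, L) = (D - 3)*6 = (-3 + D)*6 = -18 + 6*D)
U = 4*I*sqrt(2177) (U = sqrt(-41232 + (-4 - 76)**2) = sqrt(-41232 + (-80)**2) = sqrt(-41232 + 6400) = sqrt(-34832) = 4*I*sqrt(2177) ≈ 186.63*I)
1/(Y(-51, 263) + U) = 1/((-18 + 6*(-51)) + 4*I*sqrt(2177)) = 1/((-18 - 306) + 4*I*sqrt(2177)) = 1/(-324 + 4*I*sqrt(2177))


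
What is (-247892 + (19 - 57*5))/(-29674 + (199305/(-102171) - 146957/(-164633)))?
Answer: 695699299624399/83192631763200 ≈ 8.3625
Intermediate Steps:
(-247892 + (19 - 57*5))/(-29674 + (199305/(-102171) - 146957/(-164633))) = (-247892 + (19 - 285))/(-29674 + (199305*(-1/102171) - 146957*(-1/164633))) = (-247892 - 266)/(-29674 + (-66435/34057 + 146957/164633)) = -248158/(-29674 - 5932478806/5606906081) = -248158/(-166385263526400/5606906081) = -248158*(-5606906081/166385263526400) = 695699299624399/83192631763200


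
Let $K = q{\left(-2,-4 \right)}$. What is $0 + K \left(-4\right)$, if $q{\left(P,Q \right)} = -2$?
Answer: $8$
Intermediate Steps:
$K = -2$
$0 + K \left(-4\right) = 0 - -8 = 0 + 8 = 8$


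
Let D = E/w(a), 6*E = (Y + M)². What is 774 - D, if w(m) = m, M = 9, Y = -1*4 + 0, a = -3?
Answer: 13957/18 ≈ 775.39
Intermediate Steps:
Y = -4 (Y = -4 + 0 = -4)
E = 25/6 (E = (-4 + 9)²/6 = (⅙)*5² = (⅙)*25 = 25/6 ≈ 4.1667)
D = -25/18 (D = (25/6)/(-3) = (25/6)*(-⅓) = -25/18 ≈ -1.3889)
774 - D = 774 - 1*(-25/18) = 774 + 25/18 = 13957/18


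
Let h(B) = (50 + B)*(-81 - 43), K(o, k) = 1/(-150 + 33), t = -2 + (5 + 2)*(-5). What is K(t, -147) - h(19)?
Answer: 1001051/117 ≈ 8556.0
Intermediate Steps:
t = -37 (t = -2 + 7*(-5) = -2 - 35 = -37)
K(o, k) = -1/117 (K(o, k) = 1/(-117) = -1/117)
h(B) = -6200 - 124*B (h(B) = (50 + B)*(-124) = -6200 - 124*B)
K(t, -147) - h(19) = -1/117 - (-6200 - 124*19) = -1/117 - (-6200 - 2356) = -1/117 - 1*(-8556) = -1/117 + 8556 = 1001051/117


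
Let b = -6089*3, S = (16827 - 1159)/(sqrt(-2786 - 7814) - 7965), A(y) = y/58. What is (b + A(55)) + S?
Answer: -13446013711507/736041170 - 31336*I*sqrt(106)/12690365 ≈ -18268.0 - 0.025423*I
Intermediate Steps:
A(y) = y/58 (A(y) = y*(1/58) = y/58)
S = 15668/(-7965 + 10*I*sqrt(106)) (S = 15668/(sqrt(-10600) - 7965) = 15668/(10*I*sqrt(106) - 7965) = 15668/(-7965 + 10*I*sqrt(106)) ≈ -1.9668 - 0.025423*I)
b = -18267
(b + A(55)) + S = (-18267 + (1/58)*55) + (-24959124/12690365 - 31336*I*sqrt(106)/12690365) = (-18267 + 55/58) + (-24959124/12690365 - 31336*I*sqrt(106)/12690365) = -1059431/58 + (-24959124/12690365 - 31336*I*sqrt(106)/12690365) = -13446013711507/736041170 - 31336*I*sqrt(106)/12690365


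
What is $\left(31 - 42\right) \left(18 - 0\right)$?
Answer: $-198$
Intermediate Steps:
$\left(31 - 42\right) \left(18 - 0\right) = - 11 \left(18 + 0\right) = \left(-11\right) 18 = -198$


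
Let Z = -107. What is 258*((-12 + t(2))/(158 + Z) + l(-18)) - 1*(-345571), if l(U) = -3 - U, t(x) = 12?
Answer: 349441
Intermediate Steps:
258*((-12 + t(2))/(158 + Z) + l(-18)) - 1*(-345571) = 258*((-12 + 12)/(158 - 107) + (-3 - 1*(-18))) - 1*(-345571) = 258*(0/51 + (-3 + 18)) + 345571 = 258*(0*(1/51) + 15) + 345571 = 258*(0 + 15) + 345571 = 258*15 + 345571 = 3870 + 345571 = 349441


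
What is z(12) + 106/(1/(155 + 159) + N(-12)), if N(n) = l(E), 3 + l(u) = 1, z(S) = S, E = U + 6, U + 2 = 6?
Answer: -25760/627 ≈ -41.085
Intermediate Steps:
U = 4 (U = -2 + 6 = 4)
E = 10 (E = 4 + 6 = 10)
l(u) = -2 (l(u) = -3 + 1 = -2)
N(n) = -2
z(12) + 106/(1/(155 + 159) + N(-12)) = 12 + 106/(1/(155 + 159) - 2) = 12 + 106/(1/314 - 2) = 12 + 106/(-627/314) = 12 + 106*(-314/627) = 12 - 33284/627 = -25760/627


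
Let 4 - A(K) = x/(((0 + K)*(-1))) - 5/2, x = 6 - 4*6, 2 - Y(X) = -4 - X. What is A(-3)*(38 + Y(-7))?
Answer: 925/2 ≈ 462.50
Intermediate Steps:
Y(X) = 6 + X (Y(X) = 2 - (-4 - X) = 2 + (4 + X) = 6 + X)
x = -18 (x = 6 - 24 = -18)
A(K) = 13/2 - 18/K (A(K) = 4 - (-18*(-1/(0 + K)) - 5/2) = 4 - (-18*(-1/K) - 5*½) = 4 - (-18*(-1/K) - 5/2) = 4 - (-(-18)/K - 5/2) = 4 - (18/K - 5/2) = 4 - (-5/2 + 18/K) = 4 + (5/2 - 18/K) = 13/2 - 18/K)
A(-3)*(38 + Y(-7)) = (13/2 - 18/(-3))*(38 + (6 - 7)) = (13/2 - 18*(-⅓))*(38 - 1) = (13/2 + 6)*37 = (25/2)*37 = 925/2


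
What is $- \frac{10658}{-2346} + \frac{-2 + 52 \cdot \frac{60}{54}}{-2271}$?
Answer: $\frac{36110195}{7991649} \approx 4.5185$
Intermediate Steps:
$- \frac{10658}{-2346} + \frac{-2 + 52 \cdot \frac{60}{54}}{-2271} = \left(-10658\right) \left(- \frac{1}{2346}\right) + \left(-2 + 52 \cdot 60 \cdot \frac{1}{54}\right) \left(- \frac{1}{2271}\right) = \frac{5329}{1173} + \left(-2 + 52 \cdot \frac{10}{9}\right) \left(- \frac{1}{2271}\right) = \frac{5329}{1173} + \left(-2 + \frac{520}{9}\right) \left(- \frac{1}{2271}\right) = \frac{5329}{1173} + \frac{502}{9} \left(- \frac{1}{2271}\right) = \frac{5329}{1173} - \frac{502}{20439} = \frac{36110195}{7991649}$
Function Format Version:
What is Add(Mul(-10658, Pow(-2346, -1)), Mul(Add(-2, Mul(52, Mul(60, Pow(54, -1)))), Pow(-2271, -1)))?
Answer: Rational(36110195, 7991649) ≈ 4.5185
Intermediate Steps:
Add(Mul(-10658, Pow(-2346, -1)), Mul(Add(-2, Mul(52, Mul(60, Pow(54, -1)))), Pow(-2271, -1))) = Add(Mul(-10658, Rational(-1, 2346)), Mul(Add(-2, Mul(52, Mul(60, Rational(1, 54)))), Rational(-1, 2271))) = Add(Rational(5329, 1173), Mul(Add(-2, Mul(52, Rational(10, 9))), Rational(-1, 2271))) = Add(Rational(5329, 1173), Mul(Add(-2, Rational(520, 9)), Rational(-1, 2271))) = Add(Rational(5329, 1173), Mul(Rational(502, 9), Rational(-1, 2271))) = Add(Rational(5329, 1173), Rational(-502, 20439)) = Rational(36110195, 7991649)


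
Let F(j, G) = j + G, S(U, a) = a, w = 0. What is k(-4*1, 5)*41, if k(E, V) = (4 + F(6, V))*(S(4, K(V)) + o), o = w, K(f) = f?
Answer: 3075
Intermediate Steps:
o = 0
F(j, G) = G + j
k(E, V) = V*(10 + V) (k(E, V) = (4 + (V + 6))*(V + 0) = (4 + (6 + V))*V = (10 + V)*V = V*(10 + V))
k(-4*1, 5)*41 = (5*(10 + 5))*41 = (5*15)*41 = 75*41 = 3075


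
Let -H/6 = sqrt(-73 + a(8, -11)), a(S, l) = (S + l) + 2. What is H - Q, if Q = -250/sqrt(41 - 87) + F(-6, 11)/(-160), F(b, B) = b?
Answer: -3/80 - 6*I*sqrt(74) - 125*I*sqrt(46)/23 ≈ -0.0375 - 88.474*I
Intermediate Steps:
a(S, l) = 2 + S + l
Q = 3/80 + 125*I*sqrt(46)/23 (Q = -250/sqrt(41 - 87) - 6/(-160) = -250*(-I*sqrt(46)/46) - 6*(-1/160) = -250*(-I*sqrt(46)/46) + 3/80 = -(-125)*I*sqrt(46)/23 + 3/80 = 125*I*sqrt(46)/23 + 3/80 = 3/80 + 125*I*sqrt(46)/23 ≈ 0.0375 + 36.86*I)
H = -6*I*sqrt(74) (H = -6*sqrt(-73 + (2 + 8 - 11)) = -6*sqrt(-73 - 1) = -6*I*sqrt(74) ≈ -51.614*I)
H - Q = -6*I*sqrt(74) - (3/80 + 125*I*sqrt(46)/23) = -6*I*sqrt(74) + (-3/80 - 125*I*sqrt(46)/23) = -3/80 - 6*I*sqrt(74) - 125*I*sqrt(46)/23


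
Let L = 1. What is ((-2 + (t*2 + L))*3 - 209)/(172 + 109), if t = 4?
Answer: -188/281 ≈ -0.66904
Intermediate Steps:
((-2 + (t*2 + L))*3 - 209)/(172 + 109) = ((-2 + (4*2 + 1))*3 - 209)/(172 + 109) = ((-2 + (8 + 1))*3 - 209)/281 = ((-2 + 9)*3 - 209)*(1/281) = (7*3 - 209)*(1/281) = (21 - 209)*(1/281) = -188*1/281 = -188/281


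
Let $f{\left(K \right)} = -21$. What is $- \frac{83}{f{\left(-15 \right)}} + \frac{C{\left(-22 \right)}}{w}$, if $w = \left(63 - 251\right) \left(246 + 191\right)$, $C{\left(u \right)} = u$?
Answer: $\frac{3409705}{862638} \approx 3.9526$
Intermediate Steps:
$w = -82156$ ($w = \left(-188\right) 437 = -82156$)
$- \frac{83}{f{\left(-15 \right)}} + \frac{C{\left(-22 \right)}}{w} = - \frac{83}{-21} - \frac{22}{-82156} = \left(-83\right) \left(- \frac{1}{21}\right) - - \frac{11}{41078} = \frac{83}{21} + \frac{11}{41078} = \frac{3409705}{862638}$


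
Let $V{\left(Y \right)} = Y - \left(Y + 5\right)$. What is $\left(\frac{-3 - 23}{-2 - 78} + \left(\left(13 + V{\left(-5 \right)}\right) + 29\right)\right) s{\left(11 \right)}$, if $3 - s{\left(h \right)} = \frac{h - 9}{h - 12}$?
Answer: $\frac{1493}{8} \approx 186.63$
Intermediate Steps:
$V{\left(Y \right)} = -5$ ($V{\left(Y \right)} = Y - \left(5 + Y\right) = -5$)
$s{\left(h \right)} = 3 - \frac{-9 + h}{-12 + h}$ ($s{\left(h \right)} = 3 - \frac{h - 9}{h - 12} = 3 - \frac{-9 + h}{-12 + h}$)
$\left(\frac{-3 - 23}{-2 - 78} + \left(\left(13 + V{\left(-5 \right)}\right) + 29\right)\right) s{\left(11 \right)} = \left(\frac{-3 - 23}{-2 - 78} + \left(\left(13 - 5\right) + 29\right)\right) \frac{-27 + 2 \cdot 11}{-12 + 11} = \left(- \frac{26}{-80} + \left(8 + 29\right)\right) \frac{-27 + 22}{-1} = \left(\left(-26\right) \left(- \frac{1}{80}\right) + 37\right) \left(\left(-1\right) \left(-5\right)\right) = \left(\frac{13}{40} + 37\right) 5 = \frac{1493}{40} \cdot 5 = \frac{1493}{8}$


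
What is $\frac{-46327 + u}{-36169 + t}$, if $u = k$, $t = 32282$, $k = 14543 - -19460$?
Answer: $\frac{948}{299} \approx 3.1706$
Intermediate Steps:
$k = 34003$ ($k = 14543 + 19460 = 34003$)
$u = 34003$
$\frac{-46327 + u}{-36169 + t} = \frac{-46327 + 34003}{-36169 + 32282} = - \frac{12324}{-3887} = \left(-12324\right) \left(- \frac{1}{3887}\right) = \frac{948}{299}$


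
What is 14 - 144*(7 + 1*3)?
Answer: -1426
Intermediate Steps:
14 - 144*(7 + 1*3) = 14 - 144*(7 + 3) = 14 - 144*10 = 14 - 1440 = -1426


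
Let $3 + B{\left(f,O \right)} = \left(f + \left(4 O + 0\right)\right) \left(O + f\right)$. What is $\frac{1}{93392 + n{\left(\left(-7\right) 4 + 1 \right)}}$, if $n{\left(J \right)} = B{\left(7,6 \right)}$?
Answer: $\frac{1}{93792} \approx 1.0662 \cdot 10^{-5}$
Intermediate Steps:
$B{\left(f,O \right)} = -3 + \left(O + f\right) \left(f + 4 O\right)$ ($B{\left(f,O \right)} = -3 + \left(f + \left(4 O + 0\right)\right) \left(O + f\right) = -3 + \left(f + 4 O\right) \left(O + f\right) = -3 + \left(O + f\right) \left(f + 4 O\right)$)
$n{\left(J \right)} = 400$ ($n{\left(J \right)} = -3 + 7^{2} + 4 \cdot 6^{2} + 5 \cdot 6 \cdot 7 = -3 + 49 + 4 \cdot 36 + 210 = -3 + 49 + 144 + 210 = 400$)
$\frac{1}{93392 + n{\left(\left(-7\right) 4 + 1 \right)}} = \frac{1}{93392 + 400} = \frac{1}{93792}$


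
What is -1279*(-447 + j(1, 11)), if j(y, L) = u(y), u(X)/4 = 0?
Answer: 571713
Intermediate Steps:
u(X) = 0 (u(X) = 4*0 = 0)
j(y, L) = 0
-1279*(-447 + j(1, 11)) = -1279*(-447 + 0) = -1279*(-447) = 571713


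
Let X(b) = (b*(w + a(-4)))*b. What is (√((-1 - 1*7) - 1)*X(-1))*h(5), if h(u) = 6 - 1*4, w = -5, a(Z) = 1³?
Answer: -24*I ≈ -24.0*I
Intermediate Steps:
a(Z) = 1
X(b) = -4*b² (X(b) = (b*(-5 + 1))*b = (b*(-4))*b = (-4*b)*b = -4*b²)
h(u) = 2 (h(u) = 6 - 4 = 2)
(√((-1 - 1*7) - 1)*X(-1))*h(5) = (√((-1 - 1*7) - 1)*(-4*(-1)²))*2 = (√((-1 - 7) - 1)*(-4*1))*2 = (√(-8 - 1)*(-4))*2 = (√(-9)*(-4))*2 = ((3*I)*(-4))*2 = -12*I*2 = -24*I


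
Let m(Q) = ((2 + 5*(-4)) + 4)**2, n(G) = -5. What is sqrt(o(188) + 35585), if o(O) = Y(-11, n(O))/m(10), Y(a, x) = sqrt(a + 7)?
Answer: sqrt(6974660 + 2*I)/14 ≈ 188.64 + 2.7046e-5*I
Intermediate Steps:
m(Q) = 196 (m(Q) = ((2 - 20) + 4)**2 = (-18 + 4)**2 = (-14)**2 = 196)
Y(a, x) = sqrt(7 + a)
o(O) = I/98 (o(O) = sqrt(7 - 11)/196 = sqrt(-4)*(1/196) = (2*I)*(1/196) = I/98)
sqrt(o(188) + 35585) = sqrt(I/98 + 35585) = sqrt(35585 + I/98)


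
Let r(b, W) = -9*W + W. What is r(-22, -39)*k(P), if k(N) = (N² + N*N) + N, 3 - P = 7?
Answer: 8736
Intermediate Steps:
P = -4 (P = 3 - 1*7 = 3 - 7 = -4)
k(N) = N + 2*N² (k(N) = (N² + N²) + N = 2*N² + N = N + 2*N²)
r(b, W) = -8*W
r(-22, -39)*k(P) = (-8*(-39))*(-4*(1 + 2*(-4))) = 312*(-4*(1 - 8)) = 312*(-4*(-7)) = 312*28 = 8736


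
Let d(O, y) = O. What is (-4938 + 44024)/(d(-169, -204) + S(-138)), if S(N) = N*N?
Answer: 39086/18875 ≈ 2.0708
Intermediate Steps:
S(N) = N²
(-4938 + 44024)/(d(-169, -204) + S(-138)) = (-4938 + 44024)/(-169 + (-138)²) = 39086/(-169 + 19044) = 39086/18875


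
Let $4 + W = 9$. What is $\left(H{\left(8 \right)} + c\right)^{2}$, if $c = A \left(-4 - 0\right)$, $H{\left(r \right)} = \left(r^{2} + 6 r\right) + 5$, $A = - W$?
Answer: $18769$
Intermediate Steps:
$W = 5$ ($W = -4 + 9 = 5$)
$A = -5$ ($A = \left(-1\right) 5 = -5$)
$H{\left(r \right)} = 5 + r^{2} + 6 r$
$c = 20$ ($c = - 5 \left(-4 - 0\right) = - 5 \left(-4 + 0\right) = \left(-5\right) \left(-4\right) = 20$)
$\left(H{\left(8 \right)} + c\right)^{2} = \left(\left(5 + 8^{2} + 6 \cdot 8\right) + 20\right)^{2} = \left(\left(5 + 64 + 48\right) + 20\right)^{2} = \left(117 + 20\right)^{2} = 137^{2} = 18769$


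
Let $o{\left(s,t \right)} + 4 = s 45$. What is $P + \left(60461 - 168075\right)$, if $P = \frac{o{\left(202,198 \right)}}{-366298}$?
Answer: $- \frac{19709401029}{183149} \approx -1.0761 \cdot 10^{5}$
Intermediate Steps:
$o{\left(s,t \right)} = -4 + 45 s$ ($o{\left(s,t \right)} = -4 + s 45 = -4 + 45 s$)
$P = - \frac{4543}{183149}$ ($P = \frac{-4 + 45 \cdot 202}{-366298} = \left(-4 + 9090\right) \left(- \frac{1}{366298}\right) = 9086 \left(- \frac{1}{366298}\right) = - \frac{4543}{183149} \approx -0.024805$)
$P + \left(60461 - 168075\right) = - \frac{4543}{183149} + \left(60461 - 168075\right) = - \frac{4543}{183149} - 107614 = - \frac{19709401029}{183149}$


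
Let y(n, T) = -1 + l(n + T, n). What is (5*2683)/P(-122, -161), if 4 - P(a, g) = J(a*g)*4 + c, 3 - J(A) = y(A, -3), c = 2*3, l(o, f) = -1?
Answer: -13415/22 ≈ -609.77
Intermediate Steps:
y(n, T) = -2 (y(n, T) = -1 - 1 = -2)
c = 6
J(A) = 5 (J(A) = 3 - 1*(-2) = 3 + 2 = 5)
P(a, g) = -22 (P(a, g) = 4 - (5*4 + 6) = 4 - (20 + 6) = 4 - 1*26 = 4 - 26 = -22)
(5*2683)/P(-122, -161) = (5*2683)/(-22) = 13415*(-1/22) = -13415/22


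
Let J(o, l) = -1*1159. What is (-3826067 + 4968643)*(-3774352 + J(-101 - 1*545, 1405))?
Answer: -4313808256336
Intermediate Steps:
J(o, l) = -1159
(-3826067 + 4968643)*(-3774352 + J(-101 - 1*545, 1405)) = (-3826067 + 4968643)*(-3774352 - 1159) = 1142576*(-3775511) = -4313808256336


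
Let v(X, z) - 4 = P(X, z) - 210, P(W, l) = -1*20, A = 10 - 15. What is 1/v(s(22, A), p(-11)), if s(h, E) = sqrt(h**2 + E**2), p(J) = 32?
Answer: -1/226 ≈ -0.0044248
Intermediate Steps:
A = -5
s(h, E) = sqrt(E**2 + h**2)
P(W, l) = -20
v(X, z) = -226 (v(X, z) = 4 + (-20 - 210) = 4 - 230 = -226)
1/v(s(22, A), p(-11)) = 1/(-226) = -1/226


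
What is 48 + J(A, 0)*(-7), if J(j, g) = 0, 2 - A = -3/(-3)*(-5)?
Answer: 48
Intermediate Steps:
A = 7 (A = 2 - (-3/(-3))*(-5) = 2 - (-3*(-⅓))*(-5) = 2 - (-5) = 2 - 1*(-5) = 2 + 5 = 7)
48 + J(A, 0)*(-7) = 48 + 0*(-7) = 48 + 0 = 48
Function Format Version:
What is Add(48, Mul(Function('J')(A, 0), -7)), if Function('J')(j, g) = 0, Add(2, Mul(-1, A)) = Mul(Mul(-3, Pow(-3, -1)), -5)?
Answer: 48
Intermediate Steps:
A = 7 (A = Add(2, Mul(-1, Mul(Mul(-3, Pow(-3, -1)), -5))) = Add(2, Mul(-1, Mul(Mul(-3, Rational(-1, 3)), -5))) = Add(2, Mul(-1, Mul(1, -5))) = Add(2, Mul(-1, -5)) = Add(2, 5) = 7)
Add(48, Mul(Function('J')(A, 0), -7)) = Add(48, Mul(0, -7)) = Add(48, 0) = 48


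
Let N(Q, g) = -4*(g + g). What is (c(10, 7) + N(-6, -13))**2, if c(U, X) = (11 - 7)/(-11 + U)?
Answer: 10000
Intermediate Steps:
N(Q, g) = -8*g
c(U, X) = 4/(-11 + U)
(c(10, 7) + N(-6, -13))**2 = (4/(-11 + 10) - 8*(-13))**2 = (4/(-1) + 104)**2 = (4*(-1) + 104)**2 = (-4 + 104)**2 = 100**2 = 10000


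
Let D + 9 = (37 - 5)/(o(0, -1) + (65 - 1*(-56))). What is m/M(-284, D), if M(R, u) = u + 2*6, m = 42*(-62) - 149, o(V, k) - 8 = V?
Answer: -355137/419 ≈ -847.58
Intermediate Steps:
o(V, k) = 8 + V
D = -1129/129 (D = -9 + (37 - 5)/((8 + 0) + (65 - 1*(-56))) = -9 + 32/(8 + (65 + 56)) = -9 + 32/(8 + 121) = -9 + 32/129 = -1129/129 ≈ -8.7519)
m = -2753 (m = -2604 - 149 = -2753)
M(R, u) = 12 + u (M(R, u) = u + 12 = 12 + u)
m/M(-284, D) = -2753/(12 - 1129/129) = -2753/419/129 = -2753*129/419 = -355137/419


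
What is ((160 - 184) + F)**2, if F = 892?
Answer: 753424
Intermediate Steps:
((160 - 184) + F)**2 = ((160 - 184) + 892)**2 = (-24 + 892)**2 = 868**2 = 753424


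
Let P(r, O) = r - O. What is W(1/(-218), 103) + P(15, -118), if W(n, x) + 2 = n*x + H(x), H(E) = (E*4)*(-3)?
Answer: -240993/218 ≈ -1105.5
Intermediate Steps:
H(E) = -12*E (H(E) = (4*E)*(-3) = -12*E)
W(n, x) = -2 - 12*x + n*x (W(n, x) = -2 + (n*x - 12*x) = -2 + (-12*x + n*x) = -2 - 12*x + n*x)
W(1/(-218), 103) + P(15, -118) = (-2 - 12*103 + 103/(-218)) + (15 - 1*(-118)) = (-2 - 1236 - 1/218*103) + (15 + 118) = (-2 - 1236 - 103/218) + 133 = -269987/218 + 133 = -240993/218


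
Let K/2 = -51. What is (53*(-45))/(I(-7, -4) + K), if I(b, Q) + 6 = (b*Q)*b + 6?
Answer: 2385/298 ≈ 8.0034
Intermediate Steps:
K = -102 (K = 2*(-51) = -102)
I(b, Q) = Q*b² (I(b, Q) = -6 + ((b*Q)*b + 6) = -6 + ((Q*b)*b + 6) = -6 + (Q*b² + 6) = -6 + (6 + Q*b²) = Q*b²)
(53*(-45))/(I(-7, -4) + K) = (53*(-45))/(-4*(-7)² - 102) = -2385/(-4*49 - 102) = -2385/(-196 - 102) = -2385/(-298) = -2385*(-1/298) = 2385/298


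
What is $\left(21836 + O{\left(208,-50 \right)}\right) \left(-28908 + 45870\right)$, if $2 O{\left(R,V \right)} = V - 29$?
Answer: $369712233$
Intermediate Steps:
$O{\left(R,V \right)} = - \frac{29}{2} + \frac{V}{2}$ ($O{\left(R,V \right)} = \frac{V - 29}{2} = \frac{-29 + V}{2} = - \frac{29}{2} + \frac{V}{2}$)
$\left(21836 + O{\left(208,-50 \right)}\right) \left(-28908 + 45870\right) = \left(21836 + \left(- \frac{29}{2} + \frac{1}{2} \left(-50\right)\right)\right) \left(-28908 + 45870\right) = \left(21836 - \frac{79}{2}\right) 16962 = \frac{43593}{2} \cdot 16962 = 369712233$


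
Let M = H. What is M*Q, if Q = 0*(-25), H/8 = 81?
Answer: 0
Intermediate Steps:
H = 648 (H = 8*81 = 648)
Q = 0
M = 648
M*Q = 648*0 = 0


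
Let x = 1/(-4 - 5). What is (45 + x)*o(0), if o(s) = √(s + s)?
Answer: 0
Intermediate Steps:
o(s) = √2*√s (o(s) = √(2*s) = √2*√s)
x = -⅑ (x = 1/(-9) = -⅑*1 = -⅑ ≈ -0.11111)
(45 + x)*o(0) = (45 - ⅑)*(√2*√0) = 404*(√2*0)/9 = (404/9)*0 = 0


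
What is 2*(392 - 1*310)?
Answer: 164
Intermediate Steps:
2*(392 - 1*310) = 2*(392 - 310) = 2*82 = 164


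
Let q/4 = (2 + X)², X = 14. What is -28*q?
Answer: -28672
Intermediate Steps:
q = 1024 (q = 4*(2 + 14)² = 4*16² = 4*256 = 1024)
-28*q = -28*1024 = -28672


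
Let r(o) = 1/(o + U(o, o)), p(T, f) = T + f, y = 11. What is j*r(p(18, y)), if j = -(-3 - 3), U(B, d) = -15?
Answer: 3/7 ≈ 0.42857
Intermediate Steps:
r(o) = 1/(-15 + o) (r(o) = 1/(o - 15) = 1/(-15 + o))
j = 6 (j = -1*(-6) = 6)
j*r(p(18, y)) = 6/(-15 + (18 + 11)) = 6/(-15 + 29) = 6/14 = 6*(1/14) = 3/7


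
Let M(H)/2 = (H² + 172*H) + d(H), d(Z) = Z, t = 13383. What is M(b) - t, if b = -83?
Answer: -28323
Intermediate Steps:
M(H) = 2*H² + 346*H (M(H) = 2*((H² + 172*H) + H) = 2*(H² + 173*H) = 2*H² + 346*H)
M(b) - t = 2*(-83)*(173 - 83) - 1*13383 = 2*(-83)*90 - 13383 = -14940 - 13383 = -28323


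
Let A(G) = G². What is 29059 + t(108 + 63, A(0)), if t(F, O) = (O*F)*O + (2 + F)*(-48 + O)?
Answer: 20755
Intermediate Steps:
t(F, O) = F*O² + (-48 + O)*(2 + F) (t(F, O) = (F*O)*O + (-48 + O)*(2 + F) = F*O² + (-48 + O)*(2 + F))
29059 + t(108 + 63, A(0)) = 29059 + (-96 - 48*(108 + 63) + 2*0² + (108 + 63)*0² + (108 + 63)*(0²)²) = 29059 + (-96 - 48*171 + 2*0 + 171*0 + 171*0²) = 29059 + (-96 - 8208 + 0 + 0 + 171*0) = 29059 + (-96 - 8208 + 0 + 0 + 0) = 29059 - 8304 = 20755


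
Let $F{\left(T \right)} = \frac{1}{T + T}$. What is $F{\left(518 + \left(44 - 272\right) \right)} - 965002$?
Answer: $- \frac{559701159}{580} \approx -9.65 \cdot 10^{5}$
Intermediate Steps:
$F{\left(T \right)} = \frac{1}{2 T}$
$F{\left(518 + \left(44 - 272\right) \right)} - 965002 = \frac{1}{2 \left(518 + \left(44 - 272\right)\right)} - 965002 = \frac{1}{2 \left(518 - 228\right)} - 965002 = \frac{1}{2 \cdot 290} - 965002 = \frac{1}{2} \cdot \frac{1}{290} - 965002 = \frac{1}{580} - 965002 = - \frac{559701159}{580}$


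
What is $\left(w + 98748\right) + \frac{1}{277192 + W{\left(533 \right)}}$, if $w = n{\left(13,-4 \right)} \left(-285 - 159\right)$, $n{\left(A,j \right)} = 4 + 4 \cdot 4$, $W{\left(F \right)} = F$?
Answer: $\frac{24958590301}{277725} \approx 89868.0$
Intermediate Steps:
$n{\left(A,j \right)} = 20$ ($n{\left(A,j \right)} = 4 + 16 = 20$)
$w = -8880$ ($w = 20 \left(-285 - 159\right) = 20 \left(-444\right) = -8880$)
$\left(w + 98748\right) + \frac{1}{277192 + W{\left(533 \right)}} = \left(-8880 + 98748\right) + \frac{1}{277192 + 533} = 89868 + \frac{1}{277725} = \frac{24958590301}{277725}$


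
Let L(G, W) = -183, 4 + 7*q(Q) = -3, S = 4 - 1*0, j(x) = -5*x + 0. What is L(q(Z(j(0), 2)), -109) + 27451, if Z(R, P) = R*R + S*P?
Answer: 27268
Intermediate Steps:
j(x) = -5*x
S = 4 (S = 4 + 0 = 4)
Z(R, P) = R**2 + 4*P (Z(R, P) = R*R + 4*P = R**2 + 4*P)
q(Q) = -1 (q(Q) = -4/7 + (1/7)*(-3) = -4/7 - 3/7 = -1)
L(q(Z(j(0), 2)), -109) + 27451 = -183 + 27451 = 27268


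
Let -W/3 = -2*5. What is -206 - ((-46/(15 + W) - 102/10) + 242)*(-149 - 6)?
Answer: 320081/9 ≈ 35565.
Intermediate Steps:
W = 30 (W = -(-6)*5 = -3*(-10) = 30)
-206 - ((-46/(15 + W) - 102/10) + 242)*(-149 - 6) = -206 - ((-46/(15 + 30) - 102/10) + 242)*(-149 - 6) = -206 - ((-46/45 - 102*⅒) + 242)*(-155) = -206 - ((-46*1/45 - 51/5) + 242)*(-155) = -206 - ((-46/45 - 51/5) + 242)*(-155) = -206 - (-101/9 + 242)*(-155) = -206 - 2077*(-155)/9 = -206 - 1*(-321935/9) = -206 + 321935/9 = 320081/9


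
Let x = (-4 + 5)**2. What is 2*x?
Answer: 2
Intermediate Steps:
x = 1 (x = 1**2 = 1)
2*x = 2*1 = 2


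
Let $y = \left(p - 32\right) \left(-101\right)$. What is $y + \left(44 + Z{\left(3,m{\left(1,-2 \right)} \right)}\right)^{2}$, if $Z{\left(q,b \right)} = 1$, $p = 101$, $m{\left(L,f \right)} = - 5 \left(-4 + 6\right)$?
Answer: $-4944$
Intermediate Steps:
$m{\left(L,f \right)} = -10$ ($m{\left(L,f \right)} = \left(-5\right) 2 = -10$)
$y = -6969$ ($y = \left(101 - 32\right) \left(-101\right) = 69 \left(-101\right) = -6969$)
$y + \left(44 + Z{\left(3,m{\left(1,-2 \right)} \right)}\right)^{2} = -6969 + \left(44 + 1\right)^{2} = -6969 + 45^{2} = -6969 + 2025 = -4944$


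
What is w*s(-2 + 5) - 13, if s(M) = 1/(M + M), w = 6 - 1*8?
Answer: -40/3 ≈ -13.333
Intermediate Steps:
w = -2 (w = 6 - 8 = -2)
s(M) = 1/(2*M)
w*s(-2 + 5) - 13 = -1/(-2 + 5) - 13 = -1/3 - 13 = -40/3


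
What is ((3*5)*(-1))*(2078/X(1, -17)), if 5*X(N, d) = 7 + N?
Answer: -77925/4 ≈ -19481.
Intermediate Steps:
X(N, d) = 7/5 + N/5 (X(N, d) = (7 + N)/5 = 7/5 + N/5)
((3*5)*(-1))*(2078/X(1, -17)) = ((3*5)*(-1))*(2078/(7/5 + (⅕)*1)) = (15*(-1))*(2078/(7/5 + ⅕)) = -31170/8/5 = -31170*5/8 = -15*5195/4 = -77925/4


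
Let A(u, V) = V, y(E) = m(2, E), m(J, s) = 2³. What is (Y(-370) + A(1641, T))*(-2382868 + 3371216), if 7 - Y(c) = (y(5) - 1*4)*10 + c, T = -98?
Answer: 236215172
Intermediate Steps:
m(J, s) = 8
y(E) = 8
Y(c) = -33 - c (Y(c) = 7 - ((8 - 1*4)*10 + c) = 7 - ((8 - 4)*10 + c) = 7 - (4*10 + c) = 7 - (40 + c) = 7 + (-40 - c) = -33 - c)
(Y(-370) + A(1641, T))*(-2382868 + 3371216) = ((-33 - 1*(-370)) - 98)*(-2382868 + 3371216) = ((-33 + 370) - 98)*988348 = (337 - 98)*988348 = 239*988348 = 236215172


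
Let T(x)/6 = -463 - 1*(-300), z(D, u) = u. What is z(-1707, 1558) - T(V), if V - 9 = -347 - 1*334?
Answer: 2536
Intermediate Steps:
V = -672 (V = 9 + (-347 - 1*334) = 9 + (-347 - 334) = 9 - 681 = -672)
T(x) = -978 (T(x) = 6*(-463 - 1*(-300)) = 6*(-463 + 300) = 6*(-163) = -978)
z(-1707, 1558) - T(V) = 1558 - 1*(-978) = 1558 + 978 = 2536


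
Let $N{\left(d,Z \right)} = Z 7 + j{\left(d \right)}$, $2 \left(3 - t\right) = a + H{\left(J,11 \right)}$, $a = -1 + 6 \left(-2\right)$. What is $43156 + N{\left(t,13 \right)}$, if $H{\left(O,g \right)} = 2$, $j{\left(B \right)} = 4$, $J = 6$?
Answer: $43251$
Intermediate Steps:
$a = -13$ ($a = -1 - 12 = -13$)
$t = \frac{17}{2}$ ($t = 3 - \frac{-13 + 2}{2} = 3 - - \frac{11}{2} = 3 + \frac{11}{2} = \frac{17}{2} \approx 8.5$)
$N{\left(d,Z \right)} = 4 + 7 Z$ ($N{\left(d,Z \right)} = Z 7 + 4 = 7 Z + 4 = 4 + 7 Z$)
$43156 + N{\left(t,13 \right)} = 43156 + \left(4 + 7 \cdot 13\right) = 43156 + \left(4 + 91\right) = 43156 + 95 = 43251$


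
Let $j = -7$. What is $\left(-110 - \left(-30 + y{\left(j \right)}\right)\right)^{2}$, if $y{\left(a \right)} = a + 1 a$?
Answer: $4356$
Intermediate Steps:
$y{\left(a \right)} = 2 a$ ($y{\left(a \right)} = a + a = 2 a$)
$\left(-110 - \left(-30 + y{\left(j \right)}\right)\right)^{2} = \left(-110 + \left(30 - 2 \left(-7\right)\right)\right)^{2} = \left(-110 + \left(30 - -14\right)\right)^{2} = \left(-110 + \left(30 + 14\right)\right)^{2} = \left(-110 + 44\right)^{2} = \left(-66\right)^{2} = 4356$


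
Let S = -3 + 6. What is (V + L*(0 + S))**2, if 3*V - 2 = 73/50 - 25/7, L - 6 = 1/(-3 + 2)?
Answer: 27426169/122500 ≈ 223.89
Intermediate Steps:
S = 3
L = 5 (L = 6 + 1/(-3 + 2) = 6 + 1/(-1) = 6 - 1 = 5)
V = -13/350 (V = 2/3 + (73/50 - 25/7)/3 = 2/3 + (1/3)*(-739/350) = 2/3 - 739/1050 = -13/350 ≈ -0.037143)
(V + L*(0 + S))**2 = (-13/350 + 5*(0 + 3))**2 = (-13/350 + 5*3)**2 = (-13/350 + 15)**2 = (5237/350)**2 = 27426169/122500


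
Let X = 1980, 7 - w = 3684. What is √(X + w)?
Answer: I*√1697 ≈ 41.195*I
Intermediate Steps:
w = -3677 (w = 7 - 1*3684 = 7 - 3684 = -3677)
√(X + w) = √(1980 - 3677) = √(-1697) = I*√1697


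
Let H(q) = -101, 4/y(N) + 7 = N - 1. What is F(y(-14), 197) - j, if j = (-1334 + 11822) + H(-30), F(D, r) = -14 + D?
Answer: -114413/11 ≈ -10401.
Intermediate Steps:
y(N) = 4/(-8 + N) (y(N) = 4/(-7 + (N - 1)) = 4/(-7 + (-1 + N)) = 4/(-8 + N))
j = 10387 (j = (-1334 + 11822) - 101 = 10488 - 101 = 10387)
F(y(-14), 197) - j = (-14 + 4/(-8 - 14)) - 1*10387 = (-14 + 4/(-22)) - 10387 = (-14 + 4*(-1/22)) - 10387 = (-14 - 2/11) - 10387 = -156/11 - 10387 = -114413/11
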